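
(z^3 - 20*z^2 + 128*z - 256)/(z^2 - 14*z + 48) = (z^2 - 12*z + 32)/(z - 6)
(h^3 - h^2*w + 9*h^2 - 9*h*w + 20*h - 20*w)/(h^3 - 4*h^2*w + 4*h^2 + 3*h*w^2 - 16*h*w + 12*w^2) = (-h - 5)/(-h + 3*w)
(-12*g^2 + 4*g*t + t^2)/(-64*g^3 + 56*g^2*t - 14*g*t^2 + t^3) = (6*g + t)/(32*g^2 - 12*g*t + t^2)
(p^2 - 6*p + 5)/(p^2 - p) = (p - 5)/p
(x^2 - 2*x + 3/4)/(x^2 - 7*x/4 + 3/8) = 2*(2*x - 1)/(4*x - 1)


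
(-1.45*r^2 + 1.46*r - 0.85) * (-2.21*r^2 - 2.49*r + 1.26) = 3.2045*r^4 + 0.3839*r^3 - 3.5839*r^2 + 3.9561*r - 1.071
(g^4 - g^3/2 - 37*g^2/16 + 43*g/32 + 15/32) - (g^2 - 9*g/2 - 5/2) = g^4 - g^3/2 - 53*g^2/16 + 187*g/32 + 95/32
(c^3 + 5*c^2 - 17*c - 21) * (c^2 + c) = c^5 + 6*c^4 - 12*c^3 - 38*c^2 - 21*c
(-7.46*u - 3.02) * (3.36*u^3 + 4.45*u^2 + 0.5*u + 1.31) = -25.0656*u^4 - 43.3442*u^3 - 17.169*u^2 - 11.2826*u - 3.9562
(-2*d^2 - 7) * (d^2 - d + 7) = -2*d^4 + 2*d^3 - 21*d^2 + 7*d - 49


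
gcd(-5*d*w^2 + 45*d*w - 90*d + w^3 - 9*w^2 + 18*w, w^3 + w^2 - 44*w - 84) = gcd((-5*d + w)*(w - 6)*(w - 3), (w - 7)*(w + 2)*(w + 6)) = 1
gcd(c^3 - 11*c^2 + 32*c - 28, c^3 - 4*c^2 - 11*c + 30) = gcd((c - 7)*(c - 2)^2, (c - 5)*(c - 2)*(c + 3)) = c - 2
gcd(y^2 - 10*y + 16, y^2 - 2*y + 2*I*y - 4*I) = y - 2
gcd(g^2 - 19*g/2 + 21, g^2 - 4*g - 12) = g - 6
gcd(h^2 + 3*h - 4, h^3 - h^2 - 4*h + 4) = h - 1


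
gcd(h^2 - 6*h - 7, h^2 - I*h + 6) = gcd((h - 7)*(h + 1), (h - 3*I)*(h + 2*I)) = 1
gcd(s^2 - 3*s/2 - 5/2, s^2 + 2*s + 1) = s + 1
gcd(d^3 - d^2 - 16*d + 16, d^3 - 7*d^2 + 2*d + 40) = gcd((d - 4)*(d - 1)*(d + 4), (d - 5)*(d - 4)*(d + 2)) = d - 4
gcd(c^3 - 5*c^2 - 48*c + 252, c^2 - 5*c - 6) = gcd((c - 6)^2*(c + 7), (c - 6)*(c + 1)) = c - 6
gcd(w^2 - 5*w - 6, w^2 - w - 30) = w - 6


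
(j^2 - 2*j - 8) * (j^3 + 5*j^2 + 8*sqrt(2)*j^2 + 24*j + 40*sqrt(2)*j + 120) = j^5 + 3*j^4 + 8*sqrt(2)*j^4 + 6*j^3 + 24*sqrt(2)*j^3 - 144*sqrt(2)*j^2 + 32*j^2 - 320*sqrt(2)*j - 432*j - 960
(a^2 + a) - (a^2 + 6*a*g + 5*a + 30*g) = -6*a*g - 4*a - 30*g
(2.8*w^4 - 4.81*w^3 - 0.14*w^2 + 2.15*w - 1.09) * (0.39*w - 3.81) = 1.092*w^5 - 12.5439*w^4 + 18.2715*w^3 + 1.3719*w^2 - 8.6166*w + 4.1529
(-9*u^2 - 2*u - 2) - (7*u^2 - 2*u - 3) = 1 - 16*u^2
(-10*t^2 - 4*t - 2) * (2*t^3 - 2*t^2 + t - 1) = -20*t^5 + 12*t^4 - 6*t^3 + 10*t^2 + 2*t + 2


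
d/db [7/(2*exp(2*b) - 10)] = -7*exp(2*b)/(exp(2*b) - 5)^2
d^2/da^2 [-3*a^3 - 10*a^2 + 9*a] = -18*a - 20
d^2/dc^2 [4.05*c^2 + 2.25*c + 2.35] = 8.10000000000000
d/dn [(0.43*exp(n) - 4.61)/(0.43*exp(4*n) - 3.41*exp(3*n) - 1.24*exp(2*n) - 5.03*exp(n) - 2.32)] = (-0.5547*exp(4*n) + 10.8618*exp(3*n) - 46.6271*exp(2*n) - 11.4328*exp(n) - 24.1859)*exp(n)/(0.1849*exp(8*n) - 2.9326*exp(7*n) + 10.5617*exp(6*n) + 4.131*exp(5*n) + 33.847*exp(4*n) + 28.2968*exp(3*n) + 31.0545*exp(2*n) + 23.3392*exp(n) + 5.3824)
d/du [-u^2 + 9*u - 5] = 9 - 2*u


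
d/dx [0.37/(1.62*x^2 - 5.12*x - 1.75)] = (1.8944 - 1.1988*x)/(-1.62*x^2 + 5.12*x + 1.75)^2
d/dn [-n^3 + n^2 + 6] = n*(2 - 3*n)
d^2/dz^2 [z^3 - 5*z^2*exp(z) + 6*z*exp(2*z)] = -5*z^2*exp(z) + 24*z*exp(2*z) - 20*z*exp(z) + 6*z + 24*exp(2*z) - 10*exp(z)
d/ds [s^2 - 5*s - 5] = 2*s - 5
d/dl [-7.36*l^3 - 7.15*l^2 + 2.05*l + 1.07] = -22.08*l^2 - 14.3*l + 2.05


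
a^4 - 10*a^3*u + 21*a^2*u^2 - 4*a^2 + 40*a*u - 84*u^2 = (a - 2)*(a + 2)*(a - 7*u)*(a - 3*u)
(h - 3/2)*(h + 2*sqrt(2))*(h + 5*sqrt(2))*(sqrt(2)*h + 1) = sqrt(2)*h^4 - 3*sqrt(2)*h^3/2 + 15*h^3 - 45*h^2/2 + 27*sqrt(2)*h^2 - 81*sqrt(2)*h/2 + 20*h - 30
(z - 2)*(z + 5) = z^2 + 3*z - 10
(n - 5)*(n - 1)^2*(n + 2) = n^4 - 5*n^3 - 3*n^2 + 17*n - 10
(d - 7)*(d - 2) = d^2 - 9*d + 14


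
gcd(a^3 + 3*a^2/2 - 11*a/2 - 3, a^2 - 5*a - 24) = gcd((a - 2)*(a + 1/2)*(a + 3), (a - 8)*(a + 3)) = a + 3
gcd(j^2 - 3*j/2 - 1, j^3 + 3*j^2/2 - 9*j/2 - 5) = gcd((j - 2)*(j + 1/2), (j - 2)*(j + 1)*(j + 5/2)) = j - 2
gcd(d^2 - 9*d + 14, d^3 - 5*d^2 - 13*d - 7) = d - 7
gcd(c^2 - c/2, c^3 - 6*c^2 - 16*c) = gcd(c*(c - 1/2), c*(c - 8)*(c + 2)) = c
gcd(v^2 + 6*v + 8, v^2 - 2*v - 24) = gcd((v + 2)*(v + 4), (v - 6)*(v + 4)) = v + 4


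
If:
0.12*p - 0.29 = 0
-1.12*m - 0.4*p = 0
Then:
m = -0.86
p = 2.42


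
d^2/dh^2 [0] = 0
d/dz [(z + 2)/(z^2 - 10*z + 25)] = (-z - 9)/(z^3 - 15*z^2 + 75*z - 125)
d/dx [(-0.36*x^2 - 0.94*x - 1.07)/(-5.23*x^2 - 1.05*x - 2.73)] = (-4.5382*x^2 - 9.2266*x + 1.4427)/(27.3529*x^4 + 10.983*x^3 + 29.6583*x^2 + 5.733*x + 7.4529)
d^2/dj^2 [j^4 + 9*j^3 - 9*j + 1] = 6*j*(2*j + 9)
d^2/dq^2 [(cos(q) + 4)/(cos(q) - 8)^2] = (-507*cos(q)/4 - 24*cos(2*q) - cos(3*q)/4 + 32)/(cos(q) - 8)^4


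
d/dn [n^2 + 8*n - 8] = 2*n + 8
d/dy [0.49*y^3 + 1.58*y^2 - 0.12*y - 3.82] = 1.47*y^2 + 3.16*y - 0.12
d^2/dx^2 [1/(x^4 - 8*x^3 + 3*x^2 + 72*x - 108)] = 2*(3*(-2*x^2 + 8*x - 1)*(x^4 - 8*x^3 + 3*x^2 + 72*x - 108) + 4*(2*x^3 - 12*x^2 + 3*x + 36)^2)/(x^4 - 8*x^3 + 3*x^2 + 72*x - 108)^3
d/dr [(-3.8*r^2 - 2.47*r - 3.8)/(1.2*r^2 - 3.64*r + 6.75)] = (16.796*r^2 - 42.18*r - 30.5045)/(1.44*r^4 - 8.736*r^3 + 29.4496*r^2 - 49.14*r + 45.5625)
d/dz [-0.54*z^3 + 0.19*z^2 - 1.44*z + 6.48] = -1.62*z^2 + 0.38*z - 1.44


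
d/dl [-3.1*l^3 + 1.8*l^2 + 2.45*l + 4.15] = -9.3*l^2 + 3.6*l + 2.45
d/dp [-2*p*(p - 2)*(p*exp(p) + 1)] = -2*p^3*exp(p) - 2*p^2*exp(p) + 8*p*exp(p) - 4*p + 4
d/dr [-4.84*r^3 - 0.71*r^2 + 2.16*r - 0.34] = -14.52*r^2 - 1.42*r + 2.16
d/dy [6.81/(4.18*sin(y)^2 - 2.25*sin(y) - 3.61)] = (15.3225 - 56.9316*sin(y))*cos(y)/(-4.18*sin(y)^2 + 2.25*sin(y) + 3.61)^2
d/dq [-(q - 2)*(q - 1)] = 3 - 2*q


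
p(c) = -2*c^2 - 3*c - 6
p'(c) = -4*c - 3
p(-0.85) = -4.90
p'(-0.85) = 0.40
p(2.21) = -22.40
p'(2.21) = -11.84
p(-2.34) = -9.93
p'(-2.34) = 6.36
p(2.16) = -21.81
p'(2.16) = -11.64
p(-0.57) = -4.94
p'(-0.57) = -0.72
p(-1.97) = -7.85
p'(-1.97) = 4.88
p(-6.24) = -65.16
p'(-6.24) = 21.96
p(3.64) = -43.42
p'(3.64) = -17.56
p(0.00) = -6.00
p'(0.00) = -3.00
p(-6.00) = -60.00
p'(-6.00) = 21.00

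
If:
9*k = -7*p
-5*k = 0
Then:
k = 0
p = 0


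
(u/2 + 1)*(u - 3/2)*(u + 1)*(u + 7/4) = u^4/2 + 13*u^3/8 + u^2/16 - 59*u/16 - 21/8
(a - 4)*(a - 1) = a^2 - 5*a + 4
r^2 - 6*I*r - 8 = (r - 4*I)*(r - 2*I)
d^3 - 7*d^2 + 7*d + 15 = (d - 5)*(d - 3)*(d + 1)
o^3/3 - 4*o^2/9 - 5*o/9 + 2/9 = (o/3 + 1/3)*(o - 2)*(o - 1/3)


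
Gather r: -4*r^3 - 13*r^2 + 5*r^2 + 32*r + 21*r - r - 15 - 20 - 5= -4*r^3 - 8*r^2 + 52*r - 40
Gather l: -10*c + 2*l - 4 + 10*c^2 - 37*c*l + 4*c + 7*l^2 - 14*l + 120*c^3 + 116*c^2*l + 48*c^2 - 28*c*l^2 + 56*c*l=120*c^3 + 58*c^2 - 6*c + l^2*(7 - 28*c) + l*(116*c^2 + 19*c - 12) - 4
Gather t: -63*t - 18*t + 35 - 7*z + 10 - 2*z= -81*t - 9*z + 45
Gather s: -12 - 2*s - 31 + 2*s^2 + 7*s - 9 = 2*s^2 + 5*s - 52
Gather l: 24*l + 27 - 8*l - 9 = 16*l + 18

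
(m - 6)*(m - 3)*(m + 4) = m^3 - 5*m^2 - 18*m + 72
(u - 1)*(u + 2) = u^2 + u - 2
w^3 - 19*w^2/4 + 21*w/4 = w*(w - 3)*(w - 7/4)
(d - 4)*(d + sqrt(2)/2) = d^2 - 4*d + sqrt(2)*d/2 - 2*sqrt(2)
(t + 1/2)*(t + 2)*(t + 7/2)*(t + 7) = t^4 + 13*t^3 + 207*t^2/4 + 287*t/4 + 49/2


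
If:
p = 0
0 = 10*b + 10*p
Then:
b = 0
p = 0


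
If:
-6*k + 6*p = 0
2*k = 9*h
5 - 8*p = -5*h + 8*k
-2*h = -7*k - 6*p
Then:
No Solution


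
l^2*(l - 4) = l^3 - 4*l^2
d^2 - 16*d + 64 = (d - 8)^2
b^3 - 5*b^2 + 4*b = b*(b - 4)*(b - 1)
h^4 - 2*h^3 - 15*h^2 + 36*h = h*(h - 3)^2*(h + 4)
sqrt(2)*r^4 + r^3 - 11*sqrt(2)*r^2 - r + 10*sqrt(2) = (r - 1)*(r - 2*sqrt(2))*(r + 5*sqrt(2)/2)*(sqrt(2)*r + sqrt(2))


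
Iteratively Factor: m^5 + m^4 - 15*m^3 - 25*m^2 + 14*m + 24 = (m + 1)*(m^4 - 15*m^2 - 10*m + 24) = (m + 1)*(m + 3)*(m^3 - 3*m^2 - 6*m + 8) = (m - 1)*(m + 1)*(m + 3)*(m^2 - 2*m - 8) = (m - 1)*(m + 1)*(m + 2)*(m + 3)*(m - 4)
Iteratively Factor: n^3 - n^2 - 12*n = (n - 4)*(n^2 + 3*n) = n*(n - 4)*(n + 3)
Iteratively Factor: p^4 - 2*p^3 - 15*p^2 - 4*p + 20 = (p + 2)*(p^3 - 4*p^2 - 7*p + 10) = (p - 5)*(p + 2)*(p^2 + p - 2) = (p - 5)*(p + 2)^2*(p - 1)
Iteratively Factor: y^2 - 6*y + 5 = (y - 1)*(y - 5)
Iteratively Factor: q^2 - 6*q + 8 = (q - 4)*(q - 2)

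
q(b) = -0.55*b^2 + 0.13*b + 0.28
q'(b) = 0.13 - 1.1*b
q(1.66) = -1.02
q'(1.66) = -1.70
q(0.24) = 0.28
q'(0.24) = -0.13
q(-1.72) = -1.57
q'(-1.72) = 2.02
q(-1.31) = -0.83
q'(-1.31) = 1.57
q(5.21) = -13.97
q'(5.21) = -5.60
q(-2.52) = -3.54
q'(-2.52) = 2.90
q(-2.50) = -3.48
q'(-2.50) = 2.88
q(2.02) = -1.70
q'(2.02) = -2.09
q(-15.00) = -125.42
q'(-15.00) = 16.63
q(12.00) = -77.36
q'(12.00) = -13.07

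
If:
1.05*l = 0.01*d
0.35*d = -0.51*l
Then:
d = 0.00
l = 0.00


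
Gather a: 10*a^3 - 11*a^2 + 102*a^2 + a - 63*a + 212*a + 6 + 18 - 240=10*a^3 + 91*a^2 + 150*a - 216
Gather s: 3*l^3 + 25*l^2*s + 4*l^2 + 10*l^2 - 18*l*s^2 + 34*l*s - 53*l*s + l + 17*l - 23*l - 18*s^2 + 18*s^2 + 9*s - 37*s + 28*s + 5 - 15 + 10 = 3*l^3 + 14*l^2 - 18*l*s^2 - 5*l + s*(25*l^2 - 19*l)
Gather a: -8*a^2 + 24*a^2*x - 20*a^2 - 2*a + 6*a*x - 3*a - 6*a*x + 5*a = a^2*(24*x - 28)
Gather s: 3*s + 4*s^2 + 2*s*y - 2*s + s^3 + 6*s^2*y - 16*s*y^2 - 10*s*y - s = s^3 + s^2*(6*y + 4) + s*(-16*y^2 - 8*y)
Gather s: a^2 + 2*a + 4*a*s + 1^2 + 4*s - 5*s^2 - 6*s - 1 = a^2 + 2*a - 5*s^2 + s*(4*a - 2)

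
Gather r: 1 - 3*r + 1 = 2 - 3*r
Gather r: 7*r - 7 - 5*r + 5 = 2*r - 2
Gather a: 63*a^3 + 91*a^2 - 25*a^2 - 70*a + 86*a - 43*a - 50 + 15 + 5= 63*a^3 + 66*a^2 - 27*a - 30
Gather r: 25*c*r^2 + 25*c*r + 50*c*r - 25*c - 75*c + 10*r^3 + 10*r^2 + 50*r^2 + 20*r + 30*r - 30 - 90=-100*c + 10*r^3 + r^2*(25*c + 60) + r*(75*c + 50) - 120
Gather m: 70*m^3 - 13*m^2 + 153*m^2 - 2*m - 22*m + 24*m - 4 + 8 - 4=70*m^3 + 140*m^2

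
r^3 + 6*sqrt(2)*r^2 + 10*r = r*(r + sqrt(2))*(r + 5*sqrt(2))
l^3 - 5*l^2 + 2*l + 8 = (l - 4)*(l - 2)*(l + 1)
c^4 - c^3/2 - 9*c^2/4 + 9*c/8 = c*(c - 3/2)*(c - 1/2)*(c + 3/2)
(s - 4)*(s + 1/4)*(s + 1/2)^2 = s^4 - 11*s^3/4 - 9*s^2/2 - 31*s/16 - 1/4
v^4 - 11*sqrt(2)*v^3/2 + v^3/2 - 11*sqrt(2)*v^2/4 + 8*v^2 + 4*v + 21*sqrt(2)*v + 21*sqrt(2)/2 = (v + 1/2)*(v - 7*sqrt(2)/2)*(v - 3*sqrt(2))*(v + sqrt(2))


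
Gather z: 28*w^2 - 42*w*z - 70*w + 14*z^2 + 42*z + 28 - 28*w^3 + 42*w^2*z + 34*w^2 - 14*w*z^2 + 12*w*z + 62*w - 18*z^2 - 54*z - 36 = -28*w^3 + 62*w^2 - 8*w + z^2*(-14*w - 4) + z*(42*w^2 - 30*w - 12) - 8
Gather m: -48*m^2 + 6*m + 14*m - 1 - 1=-48*m^2 + 20*m - 2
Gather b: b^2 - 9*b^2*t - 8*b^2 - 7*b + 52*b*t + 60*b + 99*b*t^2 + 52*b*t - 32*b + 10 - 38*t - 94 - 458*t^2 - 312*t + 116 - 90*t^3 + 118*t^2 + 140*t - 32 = b^2*(-9*t - 7) + b*(99*t^2 + 104*t + 21) - 90*t^3 - 340*t^2 - 210*t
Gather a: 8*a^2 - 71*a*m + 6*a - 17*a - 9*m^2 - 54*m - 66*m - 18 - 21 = 8*a^2 + a*(-71*m - 11) - 9*m^2 - 120*m - 39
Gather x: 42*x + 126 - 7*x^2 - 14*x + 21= -7*x^2 + 28*x + 147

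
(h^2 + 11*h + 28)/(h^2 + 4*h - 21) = (h + 4)/(h - 3)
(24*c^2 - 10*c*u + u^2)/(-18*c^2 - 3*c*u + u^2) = (-4*c + u)/(3*c + u)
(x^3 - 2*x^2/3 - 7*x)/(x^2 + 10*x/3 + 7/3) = x*(x - 3)/(x + 1)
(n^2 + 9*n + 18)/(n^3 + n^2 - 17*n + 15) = (n^2 + 9*n + 18)/(n^3 + n^2 - 17*n + 15)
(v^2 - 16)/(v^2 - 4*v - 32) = (v - 4)/(v - 8)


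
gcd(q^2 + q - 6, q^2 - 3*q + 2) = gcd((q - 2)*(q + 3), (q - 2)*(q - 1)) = q - 2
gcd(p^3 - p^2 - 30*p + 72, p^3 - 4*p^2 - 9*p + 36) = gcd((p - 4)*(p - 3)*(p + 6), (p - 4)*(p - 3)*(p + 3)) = p^2 - 7*p + 12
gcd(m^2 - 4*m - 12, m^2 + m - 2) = m + 2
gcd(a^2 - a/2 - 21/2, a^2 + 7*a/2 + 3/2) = a + 3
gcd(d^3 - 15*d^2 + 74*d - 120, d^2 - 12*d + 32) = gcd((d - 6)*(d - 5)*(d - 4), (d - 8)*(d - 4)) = d - 4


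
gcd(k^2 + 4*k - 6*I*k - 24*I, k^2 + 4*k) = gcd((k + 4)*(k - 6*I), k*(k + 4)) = k + 4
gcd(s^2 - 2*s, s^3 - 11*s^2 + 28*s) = s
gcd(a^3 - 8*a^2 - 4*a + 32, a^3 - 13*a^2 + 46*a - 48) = a^2 - 10*a + 16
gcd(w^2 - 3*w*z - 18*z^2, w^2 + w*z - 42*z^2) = -w + 6*z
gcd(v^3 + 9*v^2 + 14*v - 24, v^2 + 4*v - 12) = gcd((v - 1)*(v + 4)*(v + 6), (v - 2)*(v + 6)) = v + 6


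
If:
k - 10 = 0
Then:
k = 10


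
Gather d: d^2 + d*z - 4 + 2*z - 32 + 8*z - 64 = d^2 + d*z + 10*z - 100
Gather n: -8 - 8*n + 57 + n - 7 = 42 - 7*n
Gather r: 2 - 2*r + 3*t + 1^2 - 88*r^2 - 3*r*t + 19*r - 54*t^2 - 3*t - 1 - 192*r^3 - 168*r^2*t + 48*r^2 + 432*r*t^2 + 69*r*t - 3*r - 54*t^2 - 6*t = -192*r^3 + r^2*(-168*t - 40) + r*(432*t^2 + 66*t + 14) - 108*t^2 - 6*t + 2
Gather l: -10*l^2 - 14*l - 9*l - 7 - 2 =-10*l^2 - 23*l - 9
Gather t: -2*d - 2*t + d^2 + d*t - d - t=d^2 - 3*d + t*(d - 3)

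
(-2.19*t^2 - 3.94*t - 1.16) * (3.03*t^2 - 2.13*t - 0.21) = -6.6357*t^4 - 7.2735*t^3 + 5.3373*t^2 + 3.2982*t + 0.2436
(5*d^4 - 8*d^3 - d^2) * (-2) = -10*d^4 + 16*d^3 + 2*d^2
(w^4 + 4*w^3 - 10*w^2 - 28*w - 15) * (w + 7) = w^5 + 11*w^4 + 18*w^3 - 98*w^2 - 211*w - 105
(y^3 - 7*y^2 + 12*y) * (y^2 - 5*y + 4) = y^5 - 12*y^4 + 51*y^3 - 88*y^2 + 48*y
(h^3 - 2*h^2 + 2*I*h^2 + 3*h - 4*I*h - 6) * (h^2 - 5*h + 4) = h^5 - 7*h^4 + 2*I*h^4 + 17*h^3 - 14*I*h^3 - 29*h^2 + 28*I*h^2 + 42*h - 16*I*h - 24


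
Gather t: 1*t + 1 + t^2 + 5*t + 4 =t^2 + 6*t + 5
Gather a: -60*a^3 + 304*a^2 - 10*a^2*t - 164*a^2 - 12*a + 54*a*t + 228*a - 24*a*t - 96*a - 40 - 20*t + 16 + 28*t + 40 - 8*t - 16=-60*a^3 + a^2*(140 - 10*t) + a*(30*t + 120)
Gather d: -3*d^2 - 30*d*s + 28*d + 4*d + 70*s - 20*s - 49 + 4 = -3*d^2 + d*(32 - 30*s) + 50*s - 45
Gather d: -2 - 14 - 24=-40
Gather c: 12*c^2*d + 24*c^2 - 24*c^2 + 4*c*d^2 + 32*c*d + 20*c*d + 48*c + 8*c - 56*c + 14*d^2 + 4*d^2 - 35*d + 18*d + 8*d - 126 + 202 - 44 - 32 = 12*c^2*d + c*(4*d^2 + 52*d) + 18*d^2 - 9*d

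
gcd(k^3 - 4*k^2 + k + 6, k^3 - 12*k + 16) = k - 2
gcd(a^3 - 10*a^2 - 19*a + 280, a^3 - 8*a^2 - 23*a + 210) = a^2 - 2*a - 35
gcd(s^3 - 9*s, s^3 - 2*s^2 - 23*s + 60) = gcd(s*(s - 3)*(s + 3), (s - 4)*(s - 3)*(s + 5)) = s - 3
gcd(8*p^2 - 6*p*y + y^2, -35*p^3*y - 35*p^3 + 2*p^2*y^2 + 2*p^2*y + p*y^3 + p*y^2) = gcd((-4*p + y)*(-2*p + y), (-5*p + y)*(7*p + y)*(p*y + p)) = 1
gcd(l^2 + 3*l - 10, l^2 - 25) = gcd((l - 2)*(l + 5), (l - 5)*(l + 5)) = l + 5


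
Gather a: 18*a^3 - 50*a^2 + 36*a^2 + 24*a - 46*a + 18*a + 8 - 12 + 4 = 18*a^3 - 14*a^2 - 4*a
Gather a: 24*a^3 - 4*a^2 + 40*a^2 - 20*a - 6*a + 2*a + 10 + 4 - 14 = 24*a^3 + 36*a^2 - 24*a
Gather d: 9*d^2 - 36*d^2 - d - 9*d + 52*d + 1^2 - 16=-27*d^2 + 42*d - 15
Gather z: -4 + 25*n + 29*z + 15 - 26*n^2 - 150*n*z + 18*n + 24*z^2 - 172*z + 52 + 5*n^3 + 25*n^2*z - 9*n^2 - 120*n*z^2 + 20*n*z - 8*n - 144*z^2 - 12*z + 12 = 5*n^3 - 35*n^2 + 35*n + z^2*(-120*n - 120) + z*(25*n^2 - 130*n - 155) + 75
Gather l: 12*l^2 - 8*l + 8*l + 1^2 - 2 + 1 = 12*l^2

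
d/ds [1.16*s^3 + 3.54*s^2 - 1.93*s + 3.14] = 3.48*s^2 + 7.08*s - 1.93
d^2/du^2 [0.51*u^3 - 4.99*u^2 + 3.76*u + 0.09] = 3.06*u - 9.98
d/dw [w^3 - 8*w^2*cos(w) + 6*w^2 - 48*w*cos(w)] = 8*w^2*sin(w) + 3*w^2 + 48*w*sin(w) - 16*w*cos(w) + 12*w - 48*cos(w)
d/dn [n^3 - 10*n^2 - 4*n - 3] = 3*n^2 - 20*n - 4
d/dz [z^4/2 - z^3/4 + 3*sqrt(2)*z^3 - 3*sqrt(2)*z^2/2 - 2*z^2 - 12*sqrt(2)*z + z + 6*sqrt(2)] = 2*z^3 - 3*z^2/4 + 9*sqrt(2)*z^2 - 3*sqrt(2)*z - 4*z - 12*sqrt(2) + 1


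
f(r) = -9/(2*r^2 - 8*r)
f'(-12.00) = 0.00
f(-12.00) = -0.02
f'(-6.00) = -0.02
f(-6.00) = -0.08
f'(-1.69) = -0.36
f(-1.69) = -0.47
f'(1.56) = -0.27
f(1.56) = 1.18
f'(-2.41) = -0.17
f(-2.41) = -0.29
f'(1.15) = -0.71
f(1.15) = 1.37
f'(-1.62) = -0.39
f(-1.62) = -0.49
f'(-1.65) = -0.38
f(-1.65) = -0.48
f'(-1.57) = -0.42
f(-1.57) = -0.51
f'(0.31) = -11.62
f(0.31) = 3.93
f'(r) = -9*(8 - 4*r)/(2*r^2 - 8*r)^2 = 9*(r - 2)/(r^2*(r - 4)^2)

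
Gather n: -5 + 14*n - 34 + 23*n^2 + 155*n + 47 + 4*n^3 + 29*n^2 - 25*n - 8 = 4*n^3 + 52*n^2 + 144*n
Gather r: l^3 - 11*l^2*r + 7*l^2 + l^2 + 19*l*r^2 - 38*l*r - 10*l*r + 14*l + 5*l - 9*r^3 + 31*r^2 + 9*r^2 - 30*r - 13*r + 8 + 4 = l^3 + 8*l^2 + 19*l - 9*r^3 + r^2*(19*l + 40) + r*(-11*l^2 - 48*l - 43) + 12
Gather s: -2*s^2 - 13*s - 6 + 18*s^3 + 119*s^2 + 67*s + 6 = 18*s^3 + 117*s^2 + 54*s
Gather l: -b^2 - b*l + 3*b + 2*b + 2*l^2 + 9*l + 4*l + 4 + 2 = -b^2 + 5*b + 2*l^2 + l*(13 - b) + 6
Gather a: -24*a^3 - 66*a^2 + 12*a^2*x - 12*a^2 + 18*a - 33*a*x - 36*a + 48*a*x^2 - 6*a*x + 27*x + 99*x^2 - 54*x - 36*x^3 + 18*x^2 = -24*a^3 + a^2*(12*x - 78) + a*(48*x^2 - 39*x - 18) - 36*x^3 + 117*x^2 - 27*x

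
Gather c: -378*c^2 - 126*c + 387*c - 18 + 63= -378*c^2 + 261*c + 45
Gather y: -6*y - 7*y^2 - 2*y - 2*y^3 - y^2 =-2*y^3 - 8*y^2 - 8*y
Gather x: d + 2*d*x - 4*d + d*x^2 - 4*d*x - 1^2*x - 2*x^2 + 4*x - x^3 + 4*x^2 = -3*d - x^3 + x^2*(d + 2) + x*(3 - 2*d)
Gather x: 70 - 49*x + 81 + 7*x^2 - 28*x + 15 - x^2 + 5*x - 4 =6*x^2 - 72*x + 162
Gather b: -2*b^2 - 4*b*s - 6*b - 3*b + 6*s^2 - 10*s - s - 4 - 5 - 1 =-2*b^2 + b*(-4*s - 9) + 6*s^2 - 11*s - 10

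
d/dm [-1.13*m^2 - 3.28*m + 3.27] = -2.26*m - 3.28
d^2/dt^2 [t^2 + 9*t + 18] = 2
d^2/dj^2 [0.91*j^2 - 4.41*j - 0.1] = 1.82000000000000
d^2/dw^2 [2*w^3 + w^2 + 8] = 12*w + 2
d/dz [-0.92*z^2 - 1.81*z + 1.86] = -1.84*z - 1.81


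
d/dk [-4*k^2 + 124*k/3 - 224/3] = 124/3 - 8*k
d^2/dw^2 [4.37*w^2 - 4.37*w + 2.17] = 8.74000000000000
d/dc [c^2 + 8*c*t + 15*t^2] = 2*c + 8*t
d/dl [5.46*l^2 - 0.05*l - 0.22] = 10.92*l - 0.05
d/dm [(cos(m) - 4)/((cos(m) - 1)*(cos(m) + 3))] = (cos(m)^2 - 8*cos(m) - 5)*sin(m)/((cos(m) - 1)^2*(cos(m) + 3)^2)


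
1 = 1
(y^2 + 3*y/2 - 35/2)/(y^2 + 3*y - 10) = (y - 7/2)/(y - 2)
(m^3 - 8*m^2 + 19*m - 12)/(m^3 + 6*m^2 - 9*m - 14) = (m^3 - 8*m^2 + 19*m - 12)/(m^3 + 6*m^2 - 9*m - 14)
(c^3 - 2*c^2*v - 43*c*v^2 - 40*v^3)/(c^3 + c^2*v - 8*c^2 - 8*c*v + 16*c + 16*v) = (c^2 - 3*c*v - 40*v^2)/(c^2 - 8*c + 16)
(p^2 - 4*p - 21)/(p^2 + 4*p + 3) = (p - 7)/(p + 1)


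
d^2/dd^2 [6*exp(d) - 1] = 6*exp(d)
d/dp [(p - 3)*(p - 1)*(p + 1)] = 3*p^2 - 6*p - 1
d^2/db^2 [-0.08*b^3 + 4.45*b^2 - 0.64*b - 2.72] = 8.9 - 0.48*b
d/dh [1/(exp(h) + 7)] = -exp(h)/(exp(h) + 7)^2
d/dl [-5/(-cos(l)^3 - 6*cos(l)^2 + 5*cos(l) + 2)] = 5*(3*cos(l)^2 + 12*cos(l) - 5)*sin(l)/(cos(l)^3 + 6*cos(l)^2 - 5*cos(l) - 2)^2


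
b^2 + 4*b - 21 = (b - 3)*(b + 7)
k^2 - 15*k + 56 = (k - 8)*(k - 7)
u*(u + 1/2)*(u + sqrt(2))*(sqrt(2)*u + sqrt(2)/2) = sqrt(2)*u^4 + sqrt(2)*u^3 + 2*u^3 + sqrt(2)*u^2/4 + 2*u^2 + u/2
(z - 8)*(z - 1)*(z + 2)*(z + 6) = z^4 - z^3 - 52*z^2 - 44*z + 96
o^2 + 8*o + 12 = (o + 2)*(o + 6)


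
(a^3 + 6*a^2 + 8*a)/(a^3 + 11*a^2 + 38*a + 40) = a/(a + 5)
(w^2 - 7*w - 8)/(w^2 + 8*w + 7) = (w - 8)/(w + 7)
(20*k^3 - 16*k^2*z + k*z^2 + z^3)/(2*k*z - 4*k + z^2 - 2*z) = (20*k^3 - 16*k^2*z + k*z^2 + z^3)/(2*k*z - 4*k + z^2 - 2*z)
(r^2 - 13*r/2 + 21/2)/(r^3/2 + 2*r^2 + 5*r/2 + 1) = (2*r^2 - 13*r + 21)/(r^3 + 4*r^2 + 5*r + 2)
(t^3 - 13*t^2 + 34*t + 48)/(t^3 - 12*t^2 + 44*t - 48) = (t^2 - 7*t - 8)/(t^2 - 6*t + 8)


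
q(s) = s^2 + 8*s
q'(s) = 2*s + 8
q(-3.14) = -15.26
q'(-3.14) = 1.72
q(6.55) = 95.30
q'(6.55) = 21.10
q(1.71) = 16.60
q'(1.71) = 11.42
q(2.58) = 27.30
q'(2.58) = 13.16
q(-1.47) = -9.60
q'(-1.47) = 5.06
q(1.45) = 13.70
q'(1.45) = 10.90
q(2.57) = 27.16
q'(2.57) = 13.14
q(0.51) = 4.34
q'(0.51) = 9.02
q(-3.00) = -15.00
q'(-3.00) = 2.00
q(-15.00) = 105.00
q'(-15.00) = -22.00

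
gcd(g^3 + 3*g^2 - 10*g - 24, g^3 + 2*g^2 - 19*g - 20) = 1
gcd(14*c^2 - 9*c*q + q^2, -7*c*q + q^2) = -7*c + q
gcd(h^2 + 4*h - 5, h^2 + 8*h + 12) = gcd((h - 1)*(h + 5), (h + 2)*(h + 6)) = 1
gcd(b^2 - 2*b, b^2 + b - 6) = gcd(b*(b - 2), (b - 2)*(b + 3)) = b - 2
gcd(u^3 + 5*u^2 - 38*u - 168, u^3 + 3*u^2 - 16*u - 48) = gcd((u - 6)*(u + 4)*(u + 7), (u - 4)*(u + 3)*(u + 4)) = u + 4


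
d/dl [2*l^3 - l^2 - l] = 6*l^2 - 2*l - 1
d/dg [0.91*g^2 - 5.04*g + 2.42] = 1.82*g - 5.04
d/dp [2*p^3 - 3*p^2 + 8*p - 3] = 6*p^2 - 6*p + 8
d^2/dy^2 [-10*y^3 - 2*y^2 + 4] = -60*y - 4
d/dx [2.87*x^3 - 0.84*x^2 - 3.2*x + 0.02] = 8.61*x^2 - 1.68*x - 3.2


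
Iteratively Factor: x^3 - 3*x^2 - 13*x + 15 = (x + 3)*(x^2 - 6*x + 5) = (x - 5)*(x + 3)*(x - 1)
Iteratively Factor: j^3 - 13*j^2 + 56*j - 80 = (j - 4)*(j^2 - 9*j + 20) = (j - 4)^2*(j - 5)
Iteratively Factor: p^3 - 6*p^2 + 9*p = (p - 3)*(p^2 - 3*p) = (p - 3)^2*(p)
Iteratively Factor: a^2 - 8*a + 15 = (a - 3)*(a - 5)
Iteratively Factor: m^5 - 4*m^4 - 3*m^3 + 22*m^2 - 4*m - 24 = (m + 2)*(m^4 - 6*m^3 + 9*m^2 + 4*m - 12) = (m - 3)*(m + 2)*(m^3 - 3*m^2 + 4) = (m - 3)*(m - 2)*(m + 2)*(m^2 - m - 2) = (m - 3)*(m - 2)^2*(m + 2)*(m + 1)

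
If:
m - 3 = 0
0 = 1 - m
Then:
No Solution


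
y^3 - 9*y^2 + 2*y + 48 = (y - 8)*(y - 3)*(y + 2)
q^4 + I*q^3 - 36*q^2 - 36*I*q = q*(q - 6)*(q + 6)*(q + I)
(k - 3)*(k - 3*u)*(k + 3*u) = k^3 - 3*k^2 - 9*k*u^2 + 27*u^2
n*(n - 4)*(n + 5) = n^3 + n^2 - 20*n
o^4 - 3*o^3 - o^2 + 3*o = o*(o - 3)*(o - 1)*(o + 1)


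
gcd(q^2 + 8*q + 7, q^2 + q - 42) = q + 7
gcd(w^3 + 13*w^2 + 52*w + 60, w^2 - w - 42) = w + 6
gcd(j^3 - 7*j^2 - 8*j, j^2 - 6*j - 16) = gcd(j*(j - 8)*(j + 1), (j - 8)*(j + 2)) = j - 8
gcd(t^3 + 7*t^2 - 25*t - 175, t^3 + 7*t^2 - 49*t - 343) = t + 7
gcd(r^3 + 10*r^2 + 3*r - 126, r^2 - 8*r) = 1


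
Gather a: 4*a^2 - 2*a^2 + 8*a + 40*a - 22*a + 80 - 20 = 2*a^2 + 26*a + 60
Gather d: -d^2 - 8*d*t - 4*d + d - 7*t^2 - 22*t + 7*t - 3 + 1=-d^2 + d*(-8*t - 3) - 7*t^2 - 15*t - 2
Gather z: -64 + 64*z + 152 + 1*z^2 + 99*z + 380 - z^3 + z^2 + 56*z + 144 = -z^3 + 2*z^2 + 219*z + 612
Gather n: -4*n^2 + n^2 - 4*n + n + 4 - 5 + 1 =-3*n^2 - 3*n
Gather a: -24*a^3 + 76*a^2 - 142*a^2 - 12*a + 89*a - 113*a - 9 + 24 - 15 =-24*a^3 - 66*a^2 - 36*a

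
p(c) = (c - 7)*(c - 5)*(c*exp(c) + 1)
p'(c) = (c - 7)*(c - 5)*(c*exp(c) + exp(c)) + (c - 7)*(c*exp(c) + 1) + (c - 5)*(c*exp(c) + 1) = c^3*exp(c) - 9*c^2*exp(c) + 11*c*exp(c) + 2*c + 35*exp(c) - 12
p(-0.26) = 30.53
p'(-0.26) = 11.78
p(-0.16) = 31.91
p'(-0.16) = 15.81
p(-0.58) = 28.56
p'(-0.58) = 1.06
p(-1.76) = 41.29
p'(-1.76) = -18.56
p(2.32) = 308.64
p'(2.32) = 242.61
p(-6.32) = 149.07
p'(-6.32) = -25.80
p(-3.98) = 91.27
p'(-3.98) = -23.97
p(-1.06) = 30.91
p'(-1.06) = -9.95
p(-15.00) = 440.00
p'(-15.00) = -42.00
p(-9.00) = 223.75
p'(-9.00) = -30.19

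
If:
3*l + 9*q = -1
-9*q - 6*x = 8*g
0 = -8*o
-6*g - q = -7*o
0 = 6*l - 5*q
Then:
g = 1/69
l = -5/69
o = 0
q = -2/23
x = 1/9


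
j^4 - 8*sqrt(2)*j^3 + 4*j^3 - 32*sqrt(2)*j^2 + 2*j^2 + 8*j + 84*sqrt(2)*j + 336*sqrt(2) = (j + 4)*(j - 7*sqrt(2))*(j - 3*sqrt(2))*(j + 2*sqrt(2))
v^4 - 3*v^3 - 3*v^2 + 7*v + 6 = (v - 3)*(v - 2)*(v + 1)^2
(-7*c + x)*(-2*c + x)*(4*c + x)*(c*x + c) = 56*c^4*x + 56*c^4 - 22*c^3*x^2 - 22*c^3*x - 5*c^2*x^3 - 5*c^2*x^2 + c*x^4 + c*x^3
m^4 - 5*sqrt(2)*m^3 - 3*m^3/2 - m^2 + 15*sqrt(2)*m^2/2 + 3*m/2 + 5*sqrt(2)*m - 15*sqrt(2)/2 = (m - 3/2)*(m - 1)*(m + 1)*(m - 5*sqrt(2))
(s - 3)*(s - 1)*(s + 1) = s^3 - 3*s^2 - s + 3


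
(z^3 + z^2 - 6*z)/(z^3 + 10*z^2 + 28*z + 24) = z*(z^2 + z - 6)/(z^3 + 10*z^2 + 28*z + 24)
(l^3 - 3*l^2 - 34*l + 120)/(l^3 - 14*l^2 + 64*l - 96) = (l^2 + l - 30)/(l^2 - 10*l + 24)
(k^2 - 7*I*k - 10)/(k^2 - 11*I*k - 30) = (k - 2*I)/(k - 6*I)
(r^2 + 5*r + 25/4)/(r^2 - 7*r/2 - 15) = (r + 5/2)/(r - 6)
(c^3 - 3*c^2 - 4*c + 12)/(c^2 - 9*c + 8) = (c^3 - 3*c^2 - 4*c + 12)/(c^2 - 9*c + 8)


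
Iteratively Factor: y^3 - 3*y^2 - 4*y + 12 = (y + 2)*(y^2 - 5*y + 6) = (y - 2)*(y + 2)*(y - 3)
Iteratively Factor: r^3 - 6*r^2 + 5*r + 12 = (r - 4)*(r^2 - 2*r - 3) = (r - 4)*(r - 3)*(r + 1)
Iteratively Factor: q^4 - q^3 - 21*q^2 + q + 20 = (q - 1)*(q^3 - 21*q - 20) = (q - 1)*(q + 4)*(q^2 - 4*q - 5) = (q - 5)*(q - 1)*(q + 4)*(q + 1)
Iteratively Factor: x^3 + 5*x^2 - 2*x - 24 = (x + 3)*(x^2 + 2*x - 8) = (x + 3)*(x + 4)*(x - 2)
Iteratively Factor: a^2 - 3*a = (a - 3)*(a)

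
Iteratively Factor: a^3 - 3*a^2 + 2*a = (a - 2)*(a^2 - a) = a*(a - 2)*(a - 1)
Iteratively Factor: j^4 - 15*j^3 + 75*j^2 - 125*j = (j)*(j^3 - 15*j^2 + 75*j - 125) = j*(j - 5)*(j^2 - 10*j + 25) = j*(j - 5)^2*(j - 5)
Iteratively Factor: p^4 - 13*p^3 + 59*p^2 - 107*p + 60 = (p - 5)*(p^3 - 8*p^2 + 19*p - 12) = (p - 5)*(p - 3)*(p^2 - 5*p + 4) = (p - 5)*(p - 3)*(p - 1)*(p - 4)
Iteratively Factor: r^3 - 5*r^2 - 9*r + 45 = (r + 3)*(r^2 - 8*r + 15) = (r - 5)*(r + 3)*(r - 3)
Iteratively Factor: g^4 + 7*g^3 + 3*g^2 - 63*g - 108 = (g + 3)*(g^3 + 4*g^2 - 9*g - 36) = (g + 3)*(g + 4)*(g^2 - 9) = (g + 3)^2*(g + 4)*(g - 3)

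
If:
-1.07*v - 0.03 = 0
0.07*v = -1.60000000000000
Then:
No Solution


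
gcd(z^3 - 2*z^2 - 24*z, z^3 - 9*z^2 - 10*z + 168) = z^2 - 2*z - 24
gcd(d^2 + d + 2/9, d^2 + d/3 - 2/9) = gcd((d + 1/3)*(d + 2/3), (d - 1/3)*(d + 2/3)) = d + 2/3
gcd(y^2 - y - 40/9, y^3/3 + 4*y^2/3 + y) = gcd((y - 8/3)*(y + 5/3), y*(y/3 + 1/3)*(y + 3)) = 1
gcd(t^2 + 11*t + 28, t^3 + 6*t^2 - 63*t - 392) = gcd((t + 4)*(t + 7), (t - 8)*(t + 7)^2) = t + 7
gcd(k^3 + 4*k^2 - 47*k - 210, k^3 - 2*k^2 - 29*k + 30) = k + 5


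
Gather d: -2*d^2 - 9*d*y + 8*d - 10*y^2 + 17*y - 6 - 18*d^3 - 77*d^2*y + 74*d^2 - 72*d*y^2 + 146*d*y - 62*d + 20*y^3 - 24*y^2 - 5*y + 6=-18*d^3 + d^2*(72 - 77*y) + d*(-72*y^2 + 137*y - 54) + 20*y^3 - 34*y^2 + 12*y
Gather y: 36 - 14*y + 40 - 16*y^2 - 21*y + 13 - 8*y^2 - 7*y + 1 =-24*y^2 - 42*y + 90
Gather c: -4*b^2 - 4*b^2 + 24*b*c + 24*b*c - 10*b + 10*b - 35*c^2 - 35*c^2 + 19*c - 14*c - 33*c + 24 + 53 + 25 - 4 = -8*b^2 - 70*c^2 + c*(48*b - 28) + 98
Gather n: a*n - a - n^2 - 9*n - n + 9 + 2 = -a - n^2 + n*(a - 10) + 11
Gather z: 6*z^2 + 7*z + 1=6*z^2 + 7*z + 1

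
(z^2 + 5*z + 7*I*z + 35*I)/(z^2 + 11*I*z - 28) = (z + 5)/(z + 4*I)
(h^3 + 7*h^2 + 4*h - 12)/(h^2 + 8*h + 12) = h - 1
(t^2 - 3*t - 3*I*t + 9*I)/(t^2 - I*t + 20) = (t^2 - 3*t - 3*I*t + 9*I)/(t^2 - I*t + 20)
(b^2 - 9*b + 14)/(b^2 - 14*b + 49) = (b - 2)/(b - 7)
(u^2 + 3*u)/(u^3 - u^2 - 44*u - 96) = u/(u^2 - 4*u - 32)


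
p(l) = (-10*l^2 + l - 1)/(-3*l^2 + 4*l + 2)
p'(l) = (1 - 20*l)/(-3*l^2 + 4*l + 2) + (6*l - 4)*(-10*l^2 + l - 1)/(-3*l^2 + 4*l + 2)^2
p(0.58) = -1.14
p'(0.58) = -3.02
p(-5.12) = 2.76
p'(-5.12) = -0.08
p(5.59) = 4.44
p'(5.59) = -0.29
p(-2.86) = 2.52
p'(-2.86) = -0.14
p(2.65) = 8.10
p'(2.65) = -5.24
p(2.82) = 7.35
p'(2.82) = -3.74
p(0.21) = -0.45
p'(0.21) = -0.72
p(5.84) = 4.37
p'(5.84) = -0.26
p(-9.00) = 2.96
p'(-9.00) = -0.03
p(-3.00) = 2.54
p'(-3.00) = -0.14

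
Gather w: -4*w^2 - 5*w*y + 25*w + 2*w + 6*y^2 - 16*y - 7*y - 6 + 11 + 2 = -4*w^2 + w*(27 - 5*y) + 6*y^2 - 23*y + 7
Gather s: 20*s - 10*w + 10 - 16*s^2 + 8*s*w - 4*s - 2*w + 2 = -16*s^2 + s*(8*w + 16) - 12*w + 12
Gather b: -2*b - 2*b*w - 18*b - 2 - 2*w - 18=b*(-2*w - 20) - 2*w - 20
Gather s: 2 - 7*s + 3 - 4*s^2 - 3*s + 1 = -4*s^2 - 10*s + 6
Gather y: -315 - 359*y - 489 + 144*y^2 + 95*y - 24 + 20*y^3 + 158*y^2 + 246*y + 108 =20*y^3 + 302*y^2 - 18*y - 720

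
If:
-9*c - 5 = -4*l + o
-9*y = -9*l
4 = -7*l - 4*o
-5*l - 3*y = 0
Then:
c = -4/9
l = 0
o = -1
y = 0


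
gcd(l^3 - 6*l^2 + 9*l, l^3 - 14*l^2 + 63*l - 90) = l - 3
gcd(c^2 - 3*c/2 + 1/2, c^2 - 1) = c - 1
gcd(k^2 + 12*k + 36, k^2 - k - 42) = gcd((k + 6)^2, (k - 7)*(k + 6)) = k + 6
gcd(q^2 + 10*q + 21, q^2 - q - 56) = q + 7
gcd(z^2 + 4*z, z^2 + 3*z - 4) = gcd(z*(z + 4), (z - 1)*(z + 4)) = z + 4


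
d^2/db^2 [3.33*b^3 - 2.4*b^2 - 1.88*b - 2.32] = 19.98*b - 4.8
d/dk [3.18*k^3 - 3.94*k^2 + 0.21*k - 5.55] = 9.54*k^2 - 7.88*k + 0.21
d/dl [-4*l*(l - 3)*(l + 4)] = -12*l^2 - 8*l + 48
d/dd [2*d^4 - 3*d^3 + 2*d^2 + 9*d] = 8*d^3 - 9*d^2 + 4*d + 9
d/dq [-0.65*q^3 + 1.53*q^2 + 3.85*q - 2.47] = -1.95*q^2 + 3.06*q + 3.85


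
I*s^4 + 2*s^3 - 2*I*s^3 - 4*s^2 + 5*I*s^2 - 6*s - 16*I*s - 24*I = (s - 3)*(s - 4*I)*(s + 2*I)*(I*s + I)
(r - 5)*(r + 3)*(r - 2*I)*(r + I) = r^4 - 2*r^3 - I*r^3 - 13*r^2 + 2*I*r^2 - 4*r + 15*I*r - 30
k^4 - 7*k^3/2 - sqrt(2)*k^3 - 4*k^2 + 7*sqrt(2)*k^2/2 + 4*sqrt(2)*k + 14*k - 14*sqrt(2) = (k - 7/2)*(k - 2)*(k + 2)*(k - sqrt(2))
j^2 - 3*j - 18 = (j - 6)*(j + 3)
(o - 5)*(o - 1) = o^2 - 6*o + 5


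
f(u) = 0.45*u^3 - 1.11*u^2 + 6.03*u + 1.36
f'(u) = 1.35*u^2 - 2.22*u + 6.03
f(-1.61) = -13.10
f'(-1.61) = 13.10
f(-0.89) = -5.20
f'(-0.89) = 9.08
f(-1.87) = -16.74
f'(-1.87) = 14.90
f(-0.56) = -2.44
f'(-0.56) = 7.70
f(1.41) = 8.92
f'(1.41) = 5.58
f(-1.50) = -11.70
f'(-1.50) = 12.40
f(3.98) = 36.15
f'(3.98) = 18.58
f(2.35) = 15.24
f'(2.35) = 8.27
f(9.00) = 293.77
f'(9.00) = 95.40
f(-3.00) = -38.87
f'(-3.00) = 24.84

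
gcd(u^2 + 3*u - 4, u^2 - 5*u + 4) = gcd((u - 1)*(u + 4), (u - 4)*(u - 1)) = u - 1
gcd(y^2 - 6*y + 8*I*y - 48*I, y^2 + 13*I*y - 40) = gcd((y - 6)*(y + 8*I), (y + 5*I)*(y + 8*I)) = y + 8*I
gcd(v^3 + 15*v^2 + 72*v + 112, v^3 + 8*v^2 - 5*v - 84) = v^2 + 11*v + 28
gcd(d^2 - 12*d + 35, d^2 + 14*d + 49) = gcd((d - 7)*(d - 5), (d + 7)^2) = 1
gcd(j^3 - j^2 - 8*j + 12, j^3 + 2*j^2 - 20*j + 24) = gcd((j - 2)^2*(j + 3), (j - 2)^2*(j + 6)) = j^2 - 4*j + 4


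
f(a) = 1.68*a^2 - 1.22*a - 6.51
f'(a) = 3.36*a - 1.22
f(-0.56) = -5.30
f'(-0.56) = -3.10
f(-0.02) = -6.48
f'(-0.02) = -1.29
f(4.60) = 23.43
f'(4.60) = 14.24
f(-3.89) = 23.66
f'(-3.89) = -14.29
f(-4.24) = 28.87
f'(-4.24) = -15.47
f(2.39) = 0.17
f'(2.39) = 6.81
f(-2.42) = 6.28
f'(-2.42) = -9.35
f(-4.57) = 34.15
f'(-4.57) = -16.58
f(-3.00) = 12.27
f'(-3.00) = -11.30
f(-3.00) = 12.27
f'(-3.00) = -11.30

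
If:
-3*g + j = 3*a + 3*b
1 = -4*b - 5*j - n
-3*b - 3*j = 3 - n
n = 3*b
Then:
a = -g - 19/21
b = 4/7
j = -1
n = 12/7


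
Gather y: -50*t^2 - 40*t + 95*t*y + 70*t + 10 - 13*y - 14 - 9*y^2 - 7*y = -50*t^2 + 30*t - 9*y^2 + y*(95*t - 20) - 4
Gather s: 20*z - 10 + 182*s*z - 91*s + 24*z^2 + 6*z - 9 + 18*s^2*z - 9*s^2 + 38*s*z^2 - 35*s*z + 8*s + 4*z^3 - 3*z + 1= s^2*(18*z - 9) + s*(38*z^2 + 147*z - 83) + 4*z^3 + 24*z^2 + 23*z - 18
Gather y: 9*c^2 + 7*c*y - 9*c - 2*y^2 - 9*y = 9*c^2 - 9*c - 2*y^2 + y*(7*c - 9)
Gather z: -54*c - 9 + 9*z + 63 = -54*c + 9*z + 54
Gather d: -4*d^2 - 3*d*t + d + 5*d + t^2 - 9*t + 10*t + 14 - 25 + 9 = -4*d^2 + d*(6 - 3*t) + t^2 + t - 2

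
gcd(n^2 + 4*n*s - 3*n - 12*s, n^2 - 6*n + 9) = n - 3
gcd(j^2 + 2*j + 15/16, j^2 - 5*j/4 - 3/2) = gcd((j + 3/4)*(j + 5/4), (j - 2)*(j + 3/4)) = j + 3/4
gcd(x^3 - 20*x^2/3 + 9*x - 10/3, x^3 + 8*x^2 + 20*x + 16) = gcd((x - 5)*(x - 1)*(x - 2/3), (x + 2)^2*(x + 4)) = 1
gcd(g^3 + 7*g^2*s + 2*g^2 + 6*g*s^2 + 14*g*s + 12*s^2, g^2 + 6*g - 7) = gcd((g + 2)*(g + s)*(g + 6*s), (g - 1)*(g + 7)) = 1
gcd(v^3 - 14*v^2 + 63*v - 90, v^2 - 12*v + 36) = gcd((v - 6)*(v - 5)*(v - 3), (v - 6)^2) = v - 6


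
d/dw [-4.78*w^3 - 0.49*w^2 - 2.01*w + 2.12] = -14.34*w^2 - 0.98*w - 2.01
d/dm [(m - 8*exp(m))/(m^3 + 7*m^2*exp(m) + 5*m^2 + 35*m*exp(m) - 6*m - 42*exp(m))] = ((1 - 8*exp(m))*(m^3 + 7*m^2*exp(m) + 5*m^2 + 35*m*exp(m) - 6*m - 42*exp(m)) - (m - 8*exp(m))*(7*m^2*exp(m) + 3*m^2 + 49*m*exp(m) + 10*m - 7*exp(m) - 6))/(m^3 + 7*m^2*exp(m) + 5*m^2 + 35*m*exp(m) - 6*m - 42*exp(m))^2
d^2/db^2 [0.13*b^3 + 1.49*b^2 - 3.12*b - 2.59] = 0.78*b + 2.98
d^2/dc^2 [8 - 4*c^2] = -8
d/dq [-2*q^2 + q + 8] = 1 - 4*q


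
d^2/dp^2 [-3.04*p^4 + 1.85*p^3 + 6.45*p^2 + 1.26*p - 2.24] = -36.48*p^2 + 11.1*p + 12.9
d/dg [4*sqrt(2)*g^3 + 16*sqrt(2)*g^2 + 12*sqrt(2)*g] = sqrt(2)*(12*g^2 + 32*g + 12)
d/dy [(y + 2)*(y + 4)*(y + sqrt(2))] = 3*y^2 + 2*sqrt(2)*y + 12*y + 8 + 6*sqrt(2)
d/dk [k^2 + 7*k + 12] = 2*k + 7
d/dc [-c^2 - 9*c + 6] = -2*c - 9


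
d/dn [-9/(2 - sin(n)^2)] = -36*sin(2*n)/(cos(2*n) + 3)^2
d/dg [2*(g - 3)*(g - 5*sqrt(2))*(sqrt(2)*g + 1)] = 6*sqrt(2)*g^2 - 36*g - 12*sqrt(2)*g - 10*sqrt(2) + 54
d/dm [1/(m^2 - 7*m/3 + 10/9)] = 27*(7 - 6*m)/(9*m^2 - 21*m + 10)^2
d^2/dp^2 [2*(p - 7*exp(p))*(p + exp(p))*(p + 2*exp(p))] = -8*p^2*exp(p) - 152*p*exp(2*p) - 32*p*exp(p) + 12*p - 252*exp(3*p) - 152*exp(2*p) - 16*exp(p)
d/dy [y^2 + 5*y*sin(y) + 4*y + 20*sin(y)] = 5*y*cos(y) + 2*y + 5*sin(y) + 20*cos(y) + 4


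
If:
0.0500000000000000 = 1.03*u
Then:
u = 0.05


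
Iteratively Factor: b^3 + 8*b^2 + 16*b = (b)*(b^2 + 8*b + 16) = b*(b + 4)*(b + 4)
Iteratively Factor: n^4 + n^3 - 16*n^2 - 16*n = (n + 1)*(n^3 - 16*n) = (n - 4)*(n + 1)*(n^2 + 4*n) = n*(n - 4)*(n + 1)*(n + 4)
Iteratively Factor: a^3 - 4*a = (a)*(a^2 - 4) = a*(a + 2)*(a - 2)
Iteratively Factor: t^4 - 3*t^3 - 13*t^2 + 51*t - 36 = (t - 3)*(t^3 - 13*t + 12) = (t - 3)*(t + 4)*(t^2 - 4*t + 3) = (t - 3)^2*(t + 4)*(t - 1)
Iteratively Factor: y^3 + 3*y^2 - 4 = (y - 1)*(y^2 + 4*y + 4) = (y - 1)*(y + 2)*(y + 2)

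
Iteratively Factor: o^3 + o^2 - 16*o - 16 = (o + 4)*(o^2 - 3*o - 4) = (o - 4)*(o + 4)*(o + 1)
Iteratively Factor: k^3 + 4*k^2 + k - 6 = (k - 1)*(k^2 + 5*k + 6) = (k - 1)*(k + 3)*(k + 2)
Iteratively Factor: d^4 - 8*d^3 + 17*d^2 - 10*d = (d)*(d^3 - 8*d^2 + 17*d - 10) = d*(d - 5)*(d^2 - 3*d + 2) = d*(d - 5)*(d - 1)*(d - 2)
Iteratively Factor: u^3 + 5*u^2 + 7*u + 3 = (u + 1)*(u^2 + 4*u + 3) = (u + 1)^2*(u + 3)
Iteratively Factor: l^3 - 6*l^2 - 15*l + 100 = (l - 5)*(l^2 - l - 20) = (l - 5)^2*(l + 4)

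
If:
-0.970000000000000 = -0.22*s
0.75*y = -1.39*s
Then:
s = 4.41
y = -8.17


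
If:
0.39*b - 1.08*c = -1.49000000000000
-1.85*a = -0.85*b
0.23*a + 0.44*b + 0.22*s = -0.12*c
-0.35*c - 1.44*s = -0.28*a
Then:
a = -0.07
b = -0.16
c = 1.32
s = -0.34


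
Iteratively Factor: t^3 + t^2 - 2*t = (t + 2)*(t^2 - t) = (t - 1)*(t + 2)*(t)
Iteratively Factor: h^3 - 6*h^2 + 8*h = (h - 4)*(h^2 - 2*h) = (h - 4)*(h - 2)*(h)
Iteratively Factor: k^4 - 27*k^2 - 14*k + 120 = (k + 4)*(k^3 - 4*k^2 - 11*k + 30) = (k - 5)*(k + 4)*(k^2 + k - 6) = (k - 5)*(k - 2)*(k + 4)*(k + 3)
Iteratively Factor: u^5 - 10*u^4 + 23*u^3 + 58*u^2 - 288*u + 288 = (u + 3)*(u^4 - 13*u^3 + 62*u^2 - 128*u + 96) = (u - 2)*(u + 3)*(u^3 - 11*u^2 + 40*u - 48) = (u - 4)*(u - 2)*(u + 3)*(u^2 - 7*u + 12) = (u - 4)*(u - 3)*(u - 2)*(u + 3)*(u - 4)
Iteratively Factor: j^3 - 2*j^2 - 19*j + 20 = (j - 1)*(j^2 - j - 20) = (j - 5)*(j - 1)*(j + 4)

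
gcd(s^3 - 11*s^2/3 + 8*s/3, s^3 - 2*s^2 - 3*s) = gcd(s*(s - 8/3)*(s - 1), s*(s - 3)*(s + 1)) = s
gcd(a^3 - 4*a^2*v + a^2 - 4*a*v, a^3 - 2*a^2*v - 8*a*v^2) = -a^2 + 4*a*v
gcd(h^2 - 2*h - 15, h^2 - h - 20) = h - 5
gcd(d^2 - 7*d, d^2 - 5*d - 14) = d - 7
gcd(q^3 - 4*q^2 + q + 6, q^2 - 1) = q + 1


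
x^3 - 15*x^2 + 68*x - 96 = (x - 8)*(x - 4)*(x - 3)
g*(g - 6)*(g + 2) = g^3 - 4*g^2 - 12*g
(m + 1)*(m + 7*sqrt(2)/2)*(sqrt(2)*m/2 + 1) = sqrt(2)*m^3/2 + sqrt(2)*m^2/2 + 9*m^2/2 + 9*m/2 + 7*sqrt(2)*m/2 + 7*sqrt(2)/2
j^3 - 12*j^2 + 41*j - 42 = (j - 7)*(j - 3)*(j - 2)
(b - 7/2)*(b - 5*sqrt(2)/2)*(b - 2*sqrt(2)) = b^3 - 9*sqrt(2)*b^2/2 - 7*b^2/2 + 10*b + 63*sqrt(2)*b/4 - 35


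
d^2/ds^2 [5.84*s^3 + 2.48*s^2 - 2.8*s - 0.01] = 35.04*s + 4.96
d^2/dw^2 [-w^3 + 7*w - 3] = -6*w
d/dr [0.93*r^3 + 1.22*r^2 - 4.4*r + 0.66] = 2.79*r^2 + 2.44*r - 4.4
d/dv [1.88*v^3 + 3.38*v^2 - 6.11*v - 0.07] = 5.64*v^2 + 6.76*v - 6.11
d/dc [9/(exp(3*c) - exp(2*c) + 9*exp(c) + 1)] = (-27*exp(2*c) + 18*exp(c) - 81)*exp(c)/(exp(3*c) - exp(2*c) + 9*exp(c) + 1)^2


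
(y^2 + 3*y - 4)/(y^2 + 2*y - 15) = (y^2 + 3*y - 4)/(y^2 + 2*y - 15)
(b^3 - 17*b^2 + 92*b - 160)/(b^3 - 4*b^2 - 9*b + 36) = (b^2 - 13*b + 40)/(b^2 - 9)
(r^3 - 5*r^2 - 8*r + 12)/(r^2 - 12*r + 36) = (r^2 + r - 2)/(r - 6)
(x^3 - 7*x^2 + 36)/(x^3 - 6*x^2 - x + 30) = (x - 6)/(x - 5)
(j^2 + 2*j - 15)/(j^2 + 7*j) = (j^2 + 2*j - 15)/(j*(j + 7))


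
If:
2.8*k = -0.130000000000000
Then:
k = -0.05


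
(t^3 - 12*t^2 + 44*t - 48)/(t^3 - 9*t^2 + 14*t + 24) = (t - 2)/(t + 1)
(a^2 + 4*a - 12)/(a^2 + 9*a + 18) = (a - 2)/(a + 3)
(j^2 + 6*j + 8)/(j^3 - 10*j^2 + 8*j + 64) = (j + 4)/(j^2 - 12*j + 32)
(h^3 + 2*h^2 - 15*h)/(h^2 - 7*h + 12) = h*(h + 5)/(h - 4)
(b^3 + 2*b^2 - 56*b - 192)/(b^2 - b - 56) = (b^2 + 10*b + 24)/(b + 7)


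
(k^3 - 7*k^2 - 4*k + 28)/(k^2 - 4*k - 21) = (k^2 - 4)/(k + 3)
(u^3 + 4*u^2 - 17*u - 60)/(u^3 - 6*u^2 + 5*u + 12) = (u^2 + 8*u + 15)/(u^2 - 2*u - 3)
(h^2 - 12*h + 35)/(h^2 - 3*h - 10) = (h - 7)/(h + 2)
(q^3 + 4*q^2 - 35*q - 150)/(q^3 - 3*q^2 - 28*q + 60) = (q + 5)/(q - 2)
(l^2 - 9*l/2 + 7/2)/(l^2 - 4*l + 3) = (l - 7/2)/(l - 3)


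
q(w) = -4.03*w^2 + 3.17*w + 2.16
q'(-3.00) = 27.35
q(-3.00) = -43.62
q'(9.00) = -69.37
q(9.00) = -295.74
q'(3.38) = -24.07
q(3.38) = -33.17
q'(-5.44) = 47.02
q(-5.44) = -134.35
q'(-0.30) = 5.59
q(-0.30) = 0.85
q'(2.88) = -20.04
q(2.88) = -22.14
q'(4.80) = -35.52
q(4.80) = -75.48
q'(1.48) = -8.76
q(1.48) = -1.98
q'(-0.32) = 5.75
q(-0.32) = 0.73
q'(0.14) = 2.04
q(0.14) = 2.52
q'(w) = 3.17 - 8.06*w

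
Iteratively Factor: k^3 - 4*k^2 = (k)*(k^2 - 4*k) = k*(k - 4)*(k)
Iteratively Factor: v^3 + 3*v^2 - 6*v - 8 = (v - 2)*(v^2 + 5*v + 4) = (v - 2)*(v + 1)*(v + 4)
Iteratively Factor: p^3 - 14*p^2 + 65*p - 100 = (p - 5)*(p^2 - 9*p + 20) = (p - 5)^2*(p - 4)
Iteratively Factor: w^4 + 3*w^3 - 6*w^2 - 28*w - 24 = (w + 2)*(w^3 + w^2 - 8*w - 12) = (w - 3)*(w + 2)*(w^2 + 4*w + 4) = (w - 3)*(w + 2)^2*(w + 2)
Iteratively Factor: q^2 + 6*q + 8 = (q + 2)*(q + 4)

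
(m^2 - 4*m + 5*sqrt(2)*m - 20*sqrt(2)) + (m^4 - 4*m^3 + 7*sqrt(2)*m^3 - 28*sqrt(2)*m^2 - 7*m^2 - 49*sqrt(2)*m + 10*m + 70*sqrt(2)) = m^4 - 4*m^3 + 7*sqrt(2)*m^3 - 28*sqrt(2)*m^2 - 6*m^2 - 44*sqrt(2)*m + 6*m + 50*sqrt(2)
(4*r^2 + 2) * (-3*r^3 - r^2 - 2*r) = -12*r^5 - 4*r^4 - 14*r^3 - 2*r^2 - 4*r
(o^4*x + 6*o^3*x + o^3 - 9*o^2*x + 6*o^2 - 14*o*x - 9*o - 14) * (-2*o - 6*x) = -2*o^5*x - 6*o^4*x^2 - 12*o^4*x - 2*o^4 - 36*o^3*x^2 + 12*o^3*x - 12*o^3 + 54*o^2*x^2 - 8*o^2*x + 18*o^2 + 84*o*x^2 + 54*o*x + 28*o + 84*x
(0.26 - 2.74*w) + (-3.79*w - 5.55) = -6.53*w - 5.29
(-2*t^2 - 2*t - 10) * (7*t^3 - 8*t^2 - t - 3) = -14*t^5 + 2*t^4 - 52*t^3 + 88*t^2 + 16*t + 30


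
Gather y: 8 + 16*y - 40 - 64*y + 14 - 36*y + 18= -84*y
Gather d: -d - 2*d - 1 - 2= -3*d - 3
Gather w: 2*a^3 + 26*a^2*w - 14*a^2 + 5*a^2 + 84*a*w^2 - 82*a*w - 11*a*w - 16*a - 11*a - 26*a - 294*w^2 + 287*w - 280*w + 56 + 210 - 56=2*a^3 - 9*a^2 - 53*a + w^2*(84*a - 294) + w*(26*a^2 - 93*a + 7) + 210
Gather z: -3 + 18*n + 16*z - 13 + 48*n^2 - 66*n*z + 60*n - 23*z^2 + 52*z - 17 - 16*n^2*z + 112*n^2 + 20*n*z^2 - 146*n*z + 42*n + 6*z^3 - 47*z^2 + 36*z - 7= 160*n^2 + 120*n + 6*z^3 + z^2*(20*n - 70) + z*(-16*n^2 - 212*n + 104) - 40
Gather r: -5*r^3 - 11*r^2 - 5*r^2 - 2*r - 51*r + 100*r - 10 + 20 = -5*r^3 - 16*r^2 + 47*r + 10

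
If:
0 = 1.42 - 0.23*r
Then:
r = 6.17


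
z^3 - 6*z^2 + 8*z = z*(z - 4)*(z - 2)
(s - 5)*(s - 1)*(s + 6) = s^3 - 31*s + 30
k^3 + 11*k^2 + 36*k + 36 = (k + 2)*(k + 3)*(k + 6)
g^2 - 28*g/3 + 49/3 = (g - 7)*(g - 7/3)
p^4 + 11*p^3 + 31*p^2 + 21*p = p*(p + 1)*(p + 3)*(p + 7)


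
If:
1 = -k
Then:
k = -1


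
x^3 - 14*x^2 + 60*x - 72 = (x - 6)^2*(x - 2)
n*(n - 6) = n^2 - 6*n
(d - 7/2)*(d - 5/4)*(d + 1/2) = d^3 - 17*d^2/4 + 2*d + 35/16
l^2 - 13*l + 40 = (l - 8)*(l - 5)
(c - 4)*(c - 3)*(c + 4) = c^3 - 3*c^2 - 16*c + 48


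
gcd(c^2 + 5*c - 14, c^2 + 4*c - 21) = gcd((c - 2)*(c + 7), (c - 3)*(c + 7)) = c + 7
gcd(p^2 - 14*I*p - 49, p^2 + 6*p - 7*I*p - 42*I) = p - 7*I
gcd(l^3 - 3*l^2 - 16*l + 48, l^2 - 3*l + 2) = 1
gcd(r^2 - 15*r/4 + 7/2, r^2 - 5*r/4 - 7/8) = r - 7/4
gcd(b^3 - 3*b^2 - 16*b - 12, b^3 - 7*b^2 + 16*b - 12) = 1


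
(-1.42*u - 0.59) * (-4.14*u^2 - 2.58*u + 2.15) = 5.8788*u^3 + 6.1062*u^2 - 1.5308*u - 1.2685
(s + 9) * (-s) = -s^2 - 9*s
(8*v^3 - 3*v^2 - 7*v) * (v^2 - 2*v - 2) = 8*v^5 - 19*v^4 - 17*v^3 + 20*v^2 + 14*v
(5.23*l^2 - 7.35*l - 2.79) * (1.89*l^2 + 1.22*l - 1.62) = 9.8847*l^4 - 7.5109*l^3 - 22.7127*l^2 + 8.5032*l + 4.5198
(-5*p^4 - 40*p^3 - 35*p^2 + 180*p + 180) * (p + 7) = -5*p^5 - 75*p^4 - 315*p^3 - 65*p^2 + 1440*p + 1260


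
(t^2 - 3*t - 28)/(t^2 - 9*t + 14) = (t + 4)/(t - 2)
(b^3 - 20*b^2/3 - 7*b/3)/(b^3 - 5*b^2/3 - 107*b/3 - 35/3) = b/(b + 5)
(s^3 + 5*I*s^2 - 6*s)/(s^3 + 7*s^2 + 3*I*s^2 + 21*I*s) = (s + 2*I)/(s + 7)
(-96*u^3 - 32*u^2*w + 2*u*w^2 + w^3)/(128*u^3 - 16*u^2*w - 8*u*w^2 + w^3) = (-24*u^2 - 2*u*w + w^2)/(32*u^2 - 12*u*w + w^2)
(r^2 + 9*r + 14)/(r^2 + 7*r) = (r + 2)/r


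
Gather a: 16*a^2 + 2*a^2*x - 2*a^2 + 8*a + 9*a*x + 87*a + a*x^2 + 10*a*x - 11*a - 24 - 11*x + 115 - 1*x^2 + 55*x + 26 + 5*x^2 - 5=a^2*(2*x + 14) + a*(x^2 + 19*x + 84) + 4*x^2 + 44*x + 112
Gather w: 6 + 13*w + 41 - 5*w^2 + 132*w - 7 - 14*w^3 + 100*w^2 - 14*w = -14*w^3 + 95*w^2 + 131*w + 40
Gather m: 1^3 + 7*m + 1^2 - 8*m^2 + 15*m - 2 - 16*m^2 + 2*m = -24*m^2 + 24*m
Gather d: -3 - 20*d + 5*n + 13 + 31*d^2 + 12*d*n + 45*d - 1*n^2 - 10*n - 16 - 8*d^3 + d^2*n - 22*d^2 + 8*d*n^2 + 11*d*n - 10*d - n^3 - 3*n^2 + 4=-8*d^3 + d^2*(n + 9) + d*(8*n^2 + 23*n + 15) - n^3 - 4*n^2 - 5*n - 2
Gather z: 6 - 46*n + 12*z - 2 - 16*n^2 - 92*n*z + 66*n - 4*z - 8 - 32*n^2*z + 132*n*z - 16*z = -16*n^2 + 20*n + z*(-32*n^2 + 40*n - 8) - 4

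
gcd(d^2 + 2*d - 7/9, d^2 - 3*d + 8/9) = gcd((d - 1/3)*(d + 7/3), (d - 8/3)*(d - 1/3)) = d - 1/3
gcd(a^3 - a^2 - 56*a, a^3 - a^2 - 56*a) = a^3 - a^2 - 56*a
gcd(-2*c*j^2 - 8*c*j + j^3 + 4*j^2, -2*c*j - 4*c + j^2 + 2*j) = 2*c - j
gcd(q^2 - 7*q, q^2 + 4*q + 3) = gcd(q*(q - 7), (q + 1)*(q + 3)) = 1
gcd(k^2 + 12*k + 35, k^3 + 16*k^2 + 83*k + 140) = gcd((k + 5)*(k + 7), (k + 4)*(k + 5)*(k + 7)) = k^2 + 12*k + 35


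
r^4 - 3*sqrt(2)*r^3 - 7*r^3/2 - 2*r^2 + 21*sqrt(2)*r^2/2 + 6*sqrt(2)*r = r*(r - 4)*(r + 1/2)*(r - 3*sqrt(2))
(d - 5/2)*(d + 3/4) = d^2 - 7*d/4 - 15/8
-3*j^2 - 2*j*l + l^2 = (-3*j + l)*(j + l)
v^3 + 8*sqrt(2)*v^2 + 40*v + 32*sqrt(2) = (v + 2*sqrt(2))^2*(v + 4*sqrt(2))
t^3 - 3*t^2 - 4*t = t*(t - 4)*(t + 1)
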